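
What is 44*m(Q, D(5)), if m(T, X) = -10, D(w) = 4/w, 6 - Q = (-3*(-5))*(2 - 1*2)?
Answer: -440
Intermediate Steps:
Q = 6 (Q = 6 - (-3*(-5))*(2 - 1*2) = 6 - 15*(2 - 2) = 6 - 15*0 = 6 - 1*0 = 6 + 0 = 6)
44*m(Q, D(5)) = 44*(-10) = -440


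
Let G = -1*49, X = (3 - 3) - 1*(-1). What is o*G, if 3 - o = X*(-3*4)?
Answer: -735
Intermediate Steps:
X = 1 (X = 0 + 1 = 1)
o = 15 (o = 3 - (-3*4) = 3 - (-12) = 3 - 1*(-12) = 3 + 12 = 15)
G = -49
o*G = 15*(-49) = -735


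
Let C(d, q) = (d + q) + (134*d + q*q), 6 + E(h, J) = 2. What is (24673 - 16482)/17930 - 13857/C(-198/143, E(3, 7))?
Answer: 270712872/3397735 ≈ 79.675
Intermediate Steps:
E(h, J) = -4 (E(h, J) = -6 + 2 = -4)
C(d, q) = q + q**2 + 135*d (C(d, q) = (d + q) + (134*d + q**2) = (d + q) + (q**2 + 134*d) = q + q**2 + 135*d)
(24673 - 16482)/17930 - 13857/C(-198/143, E(3, 7)) = (24673 - 16482)/17930 - 13857/(-4 + (-4)**2 + 135*(-198/143)) = 8191*(1/17930) - 13857/(-4 + 16 + 135*(-198*1/143)) = 8191/17930 - 13857/(-4 + 16 + 135*(-18/13)) = 8191/17930 - 13857/(-4 + 16 - 2430/13) = 8191/17930 - 13857/(-2274/13) = 8191/17930 - 13857*(-13/2274) = 8191/17930 + 60047/758 = 270712872/3397735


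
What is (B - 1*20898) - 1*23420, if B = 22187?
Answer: -22131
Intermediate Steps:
(B - 1*20898) - 1*23420 = (22187 - 1*20898) - 1*23420 = (22187 - 20898) - 23420 = 1289 - 23420 = -22131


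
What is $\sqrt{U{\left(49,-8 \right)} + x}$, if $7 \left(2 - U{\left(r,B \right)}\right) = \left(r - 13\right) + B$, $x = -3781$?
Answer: $i \sqrt{3783} \approx 61.506 i$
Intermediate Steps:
$U{\left(r,B \right)} = \frac{27}{7} - \frac{B}{7} - \frac{r}{7}$ ($U{\left(r,B \right)} = 2 - \frac{\left(r - 13\right) + B}{7} = 2 - \frac{\left(-13 + r\right) + B}{7} = 2 - \frac{-13 + B + r}{7} = 2 - \left(- \frac{13}{7} + \frac{B}{7} + \frac{r}{7}\right) = \frac{27}{7} - \frac{B}{7} - \frac{r}{7}$)
$\sqrt{U{\left(49,-8 \right)} + x} = \sqrt{\left(\frac{27}{7} - - \frac{8}{7} - 7\right) - 3781} = \sqrt{\left(\frac{27}{7} + \frac{8}{7} - 7\right) - 3781} = \sqrt{-2 - 3781} = \sqrt{-3783} = i \sqrt{3783}$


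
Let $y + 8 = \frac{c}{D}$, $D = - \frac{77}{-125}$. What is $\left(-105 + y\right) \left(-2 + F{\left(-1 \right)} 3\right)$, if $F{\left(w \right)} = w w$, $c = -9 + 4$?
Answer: $- \frac{9326}{77} \approx -121.12$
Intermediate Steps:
$D = \frac{77}{125}$ ($D = \left(-77\right) \left(- \frac{1}{125}\right) = \frac{77}{125} \approx 0.616$)
$c = -5$
$F{\left(w \right)} = w^{2}$
$y = - \frac{1241}{77}$ ($y = -8 - \frac{5}{\frac{77}{125}} = -8 - \frac{625}{77} = - \frac{1241}{77} \approx -16.117$)
$\left(-105 + y\right) \left(-2 + F{\left(-1 \right)} 3\right) = \left(-105 - \frac{1241}{77}\right) \left(-2 + \left(-1\right)^{2} \cdot 3\right) = - \frac{9326 \left(-2 + 1 \cdot 3\right)}{77} = - \frac{9326 \left(-2 + 3\right)}{77} = \left(- \frac{9326}{77}\right) 1 = - \frac{9326}{77}$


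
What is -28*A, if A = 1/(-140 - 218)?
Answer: 14/179 ≈ 0.078212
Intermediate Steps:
A = -1/358 (A = 1/(-358) = -1/358 ≈ -0.0027933)
-28*A = -28*(-1/358) = 14/179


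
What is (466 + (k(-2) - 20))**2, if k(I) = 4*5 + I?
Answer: 215296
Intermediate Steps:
k(I) = 20 + I
(466 + (k(-2) - 20))**2 = (466 + ((20 - 2) - 20))**2 = (466 + (18 - 20))**2 = (466 - 2)**2 = 464**2 = 215296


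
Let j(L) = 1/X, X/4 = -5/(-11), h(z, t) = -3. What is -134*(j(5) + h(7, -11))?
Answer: 3283/10 ≈ 328.30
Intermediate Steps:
X = 20/11 (X = 4*(-5/(-11)) = 4*(-5*(-1/11)) = 4*(5/11) = 20/11 ≈ 1.8182)
j(L) = 11/20 (j(L) = 1/(20/11) = 11/20)
-134*(j(5) + h(7, -11)) = -134*(11/20 - 3) = -134*(-49/20) = 3283/10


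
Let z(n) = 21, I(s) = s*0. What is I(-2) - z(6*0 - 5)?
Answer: -21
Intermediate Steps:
I(s) = 0
I(-2) - z(6*0 - 5) = 0 - 1*21 = 0 - 21 = -21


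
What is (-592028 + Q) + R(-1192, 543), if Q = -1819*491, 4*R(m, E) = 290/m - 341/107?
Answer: -378845947567/255088 ≈ -1.4852e+6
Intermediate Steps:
R(m, E) = -341/428 + 145/(2*m) (R(m, E) = (290/m - 341/107)/4 = (-341/107 + 290/m)/4 = -341/428 + 145/(2*m))
Q = -893129
(-592028 + Q) + R(-1192, 543) = (-592028 - 893129) + (1/428)*(31030 - 341*(-1192))/(-1192) = -1485157 + (1/428)*(-1/1192)*(31030 + 406472) = -1485157 + (1/428)*(-1/1192)*437502 = -1485157 - 218751/255088 = -378845947567/255088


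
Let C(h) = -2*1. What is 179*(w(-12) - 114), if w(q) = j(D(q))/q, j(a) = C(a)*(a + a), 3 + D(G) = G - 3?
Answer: -21480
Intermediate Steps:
D(G) = -6 + G (D(G) = -3 + (G - 3) = -3 + (-3 + G) = -6 + G)
C(h) = -2
j(a) = -4*a (j(a) = -2*(a + a) = -4*a)
w(q) = (24 - 4*q)/q (w(q) = (-4*(-6 + q))/q = (24 - 4*q)/q)
179*(w(-12) - 114) = 179*((-4 + 24/(-12)) - 114) = 179*((-4 + 24*(-1/12)) - 114) = 179*((-4 - 2) - 114) = 179*(-6 - 114) = 179*(-120) = -21480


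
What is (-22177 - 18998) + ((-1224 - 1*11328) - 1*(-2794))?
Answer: -50933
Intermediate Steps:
(-22177 - 18998) + ((-1224 - 1*11328) - 1*(-2794)) = -41175 + ((-1224 - 11328) + 2794) = -41175 + (-12552 + 2794) = -41175 - 9758 = -50933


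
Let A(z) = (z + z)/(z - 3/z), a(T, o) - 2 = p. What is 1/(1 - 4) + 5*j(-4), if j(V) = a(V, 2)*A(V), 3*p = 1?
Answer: 369/13 ≈ 28.385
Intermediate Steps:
p = ⅓ (p = (⅓)*1 = ⅓ ≈ 0.33333)
a(T, o) = 7/3 (a(T, o) = 2 + ⅓ = 7/3)
A(z) = 2*z/(z - 3/z) (A(z) = (2*z)/(z - 3/z) = 2*z/(z - 3/z))
j(V) = 14*V²/(3*(-3 + V²)) (j(V) = 7*(2*V²/(-3 + V²))/3 = 14*V²/(3*(-3 + V²)))
1/(1 - 4) + 5*j(-4) = 1/(1 - 4) + 5*((14/3)*(-4)²/(-3 + (-4)²)) = 1/(-3) + 5*((14/3)*16/(-3 + 16)) = -⅓ + 5*((14/3)*16/13) = -⅓ + 5*((14/3)*16*(1/13)) = -⅓ + 5*(224/39) = -⅓ + 1120/39 = 369/13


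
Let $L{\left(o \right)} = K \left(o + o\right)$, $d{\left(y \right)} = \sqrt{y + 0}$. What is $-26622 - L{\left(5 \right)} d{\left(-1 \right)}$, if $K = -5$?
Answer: $-26622 + 50 i \approx -26622.0 + 50.0 i$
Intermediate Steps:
$d{\left(y \right)} = \sqrt{y}$
$L{\left(o \right)} = - 10 o$ ($L{\left(o \right)} = - 5 \left(o + o\right) = - 5 \cdot 2 o = - 10 o$)
$-26622 - L{\left(5 \right)} d{\left(-1 \right)} = -26622 - \left(-10\right) 5 \sqrt{-1} = -26622 - - 50 i = -26622 + 50 i$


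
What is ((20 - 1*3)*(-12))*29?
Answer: -5916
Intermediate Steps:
((20 - 1*3)*(-12))*29 = ((20 - 3)*(-12))*29 = (17*(-12))*29 = -204*29 = -5916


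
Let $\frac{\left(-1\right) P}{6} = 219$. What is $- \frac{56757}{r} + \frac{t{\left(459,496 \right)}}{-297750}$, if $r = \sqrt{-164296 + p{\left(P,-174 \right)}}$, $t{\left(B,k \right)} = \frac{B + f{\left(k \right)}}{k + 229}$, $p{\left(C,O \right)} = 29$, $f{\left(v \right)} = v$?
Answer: $- \frac{191}{43173750} + \frac{56757 i \sqrt{164267}}{164267} \approx -4.424 \cdot 10^{-6} + 140.04 i$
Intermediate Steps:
$P = -1314$ ($P = \left(-6\right) 219 = -1314$)
$t{\left(B,k \right)} = \frac{B + k}{229 + k}$ ($t{\left(B,k \right)} = \frac{B + k}{k + 229} = \frac{B + k}{229 + k}$)
$r = i \sqrt{164267}$ ($r = \sqrt{-164296 + 29} = \sqrt{-164267} = i \sqrt{164267} \approx 405.3 i$)
$- \frac{56757}{r} + \frac{t{\left(459,496 \right)}}{-297750} = - \frac{56757}{i \sqrt{164267}} + \frac{\frac{1}{229 + 496} \left(459 + 496\right)}{-297750} = - 56757 \left(- \frac{i \sqrt{164267}}{164267}\right) + \frac{1}{725} \cdot 955 \left(- \frac{1}{297750}\right) = \frac{56757 i \sqrt{164267}}{164267} + \frac{1}{725} \cdot 955 \left(- \frac{1}{297750}\right) = \frac{56757 i \sqrt{164267}}{164267} + \frac{191}{145} \left(- \frac{1}{297750}\right) = \frac{56757 i \sqrt{164267}}{164267} - \frac{191}{43173750} = - \frac{191}{43173750} + \frac{56757 i \sqrt{164267}}{164267}$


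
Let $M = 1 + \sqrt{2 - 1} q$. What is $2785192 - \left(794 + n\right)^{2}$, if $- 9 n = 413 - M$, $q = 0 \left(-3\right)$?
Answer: $\frac{180253796}{81} \approx 2.2254 \cdot 10^{6}$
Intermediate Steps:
$q = 0$
$M = 1$ ($M = 1 + \sqrt{2 - 1} \cdot 0 = 1 + \sqrt{1} \cdot 0 = 1 + 1 \cdot 0 = 1 + 0 = 1$)
$n = - \frac{412}{9}$ ($n = - \frac{413 - 1}{9} = \left(- \frac{1}{9}\right) 412 = - \frac{412}{9} \approx -45.778$)
$2785192 - \left(794 + n\right)^{2} = 2785192 - \left(794 - \frac{412}{9}\right)^{2} = 2785192 - \left(\frac{6734}{9}\right)^{2} = 2785192 - \frac{45346756}{81} = \frac{180253796}{81}$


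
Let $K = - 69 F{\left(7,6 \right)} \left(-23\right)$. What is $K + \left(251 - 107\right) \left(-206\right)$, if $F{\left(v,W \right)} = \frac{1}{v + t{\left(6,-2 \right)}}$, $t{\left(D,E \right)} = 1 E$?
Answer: $- \frac{146733}{5} \approx -29347.0$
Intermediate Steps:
$t{\left(D,E \right)} = E$
$F{\left(v,W \right)} = \frac{1}{-2 + v}$ ($F{\left(v,W \right)} = \frac{1}{v - 2} = \frac{1}{-2 + v}$)
$K = \frac{1587}{5}$ ($K = - \frac{69}{-2 + 7} \left(-23\right) = - \frac{69}{5} \left(-23\right) = \left(-69\right) \frac{1}{5} \left(-23\right) = \left(- \frac{69}{5}\right) \left(-23\right) = \frac{1587}{5} \approx 317.4$)
$K + \left(251 - 107\right) \left(-206\right) = \frac{1587}{5} + \left(251 - 107\right) \left(-206\right) = \frac{1587}{5} + 144 \left(-206\right) = \frac{1587}{5} - 29664 = - \frac{146733}{5}$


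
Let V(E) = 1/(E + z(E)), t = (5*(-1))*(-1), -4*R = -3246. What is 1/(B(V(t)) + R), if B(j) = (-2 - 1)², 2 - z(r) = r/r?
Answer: 2/1641 ≈ 0.0012188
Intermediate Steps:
R = 1623/2 (R = -¼*(-3246) = 1623/2 ≈ 811.50)
z(r) = 1 (z(r) = 2 - r/r = 2 - 1*1 = 2 - 1 = 1)
t = 5 (t = -5*(-1) = 5)
V(E) = 1/(1 + E) (V(E) = 1/(E + 1) = 1/(1 + E))
B(j) = 9 (B(j) = (-3)² = 9)
1/(B(V(t)) + R) = 1/(9 + 1623/2) = 1/(1641/2) = 2/1641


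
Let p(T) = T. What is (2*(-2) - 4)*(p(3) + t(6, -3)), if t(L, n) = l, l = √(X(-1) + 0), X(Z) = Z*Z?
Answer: -32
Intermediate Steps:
X(Z) = Z²
l = 1 (l = √((-1)² + 0) = √(1 + 0) = √1 = 1)
t(L, n) = 1
(2*(-2) - 4)*(p(3) + t(6, -3)) = (2*(-2) - 4)*(3 + 1) = (-4 - 4)*4 = -8*4 = -32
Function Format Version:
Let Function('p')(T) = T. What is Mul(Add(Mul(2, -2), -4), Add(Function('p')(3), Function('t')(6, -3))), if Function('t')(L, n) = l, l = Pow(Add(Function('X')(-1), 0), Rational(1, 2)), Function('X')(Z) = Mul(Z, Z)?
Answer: -32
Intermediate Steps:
Function('X')(Z) = Pow(Z, 2)
l = 1 (l = Pow(Add(Pow(-1, 2), 0), Rational(1, 2)) = Pow(Add(1, 0), Rational(1, 2)) = Pow(1, Rational(1, 2)) = 1)
Function('t')(L, n) = 1
Mul(Add(Mul(2, -2), -4), Add(Function('p')(3), Function('t')(6, -3))) = Mul(Add(Mul(2, -2), -4), Add(3, 1)) = Mul(Add(-4, -4), 4) = Mul(-8, 4) = -32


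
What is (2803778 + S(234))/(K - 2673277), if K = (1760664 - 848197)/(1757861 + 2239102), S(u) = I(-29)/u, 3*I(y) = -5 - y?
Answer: -72842880908605/69452424244346 ≈ -1.0488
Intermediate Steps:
I(y) = -5/3 - y/3 (I(y) = (-5 - y)/3 = -5/3 - y/3)
S(u) = 8/u (S(u) = (-5/3 - ⅓*(-29))/u = (-5/3 + 29/3)/u = 8/u)
K = 912467/3996963 ≈ 0.22829
(2803778 + S(234))/(K - 2673277) = (2803778 + 8/234)/(912467/3996963 - 2673277) = (2803778 + 8*(1/234))/(-10684988345284/3996963) = (2803778 + 4/117)*(-3996963/10684988345284) = (328042030/117)*(-3996963/10684988345284) = -72842880908605/69452424244346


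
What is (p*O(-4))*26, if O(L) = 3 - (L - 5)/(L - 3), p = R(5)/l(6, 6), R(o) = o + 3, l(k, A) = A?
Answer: 416/7 ≈ 59.429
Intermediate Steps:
R(o) = 3 + o
p = 4/3 (p = (3 + 5)/6 = 8*(⅙) = 4/3 ≈ 1.3333)
O(L) = 3 - (-5 + L)/(-3 + L)
(p*O(-4))*26 = (4*(2*(-2 - 4)/(-3 - 4))/3)*26 = (4*(2*(-6)/(-7))/3)*26 = (4*(2*(-⅐)*(-6))/3)*26 = ((4/3)*(12/7))*26 = (16/7)*26 = 416/7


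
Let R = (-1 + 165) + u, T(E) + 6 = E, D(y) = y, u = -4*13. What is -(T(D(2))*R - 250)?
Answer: 698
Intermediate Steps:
u = -52
T(E) = -6 + E
R = 112 (R = (-1 + 165) - 52 = 164 - 52 = 112)
-(T(D(2))*R - 250) = -((-6 + 2)*112 - 250) = -(-4*112 - 250) = -(-448 - 250) = -1*(-698) = 698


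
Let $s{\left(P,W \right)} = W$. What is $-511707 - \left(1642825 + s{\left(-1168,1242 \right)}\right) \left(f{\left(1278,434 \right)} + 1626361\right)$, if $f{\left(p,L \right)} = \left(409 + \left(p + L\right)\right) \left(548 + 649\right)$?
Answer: $-6847865091973$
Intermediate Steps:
$f{\left(p,L \right)} = 489573 + 1197 L + 1197 p$ ($f{\left(p,L \right)} = \left(409 + \left(L + p\right)\right) 1197 = \left(409 + L + p\right) 1197 = 489573 + 1197 L + 1197 p$)
$-511707 - \left(1642825 + s{\left(-1168,1242 \right)}\right) \left(f{\left(1278,434 \right)} + 1626361\right) = -511707 - \left(1642825 + 1242\right) \left(\left(489573 + 1197 \cdot 434 + 1197 \cdot 1278\right) + 1626361\right) = -511707 - 1644067 \left(\left(489573 + 519498 + 1529766\right) + 1626361\right) = -511707 - 1644067 \left(2538837 + 1626361\right) = -511707 - 1644067 \cdot 4165198 = -511707 - 6847864580266 = -6847865091973$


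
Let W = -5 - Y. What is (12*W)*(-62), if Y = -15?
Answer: -7440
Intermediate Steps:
W = 10 (W = -5 - 1*(-15) = -5 + 15 = 10)
(12*W)*(-62) = (12*10)*(-62) = 120*(-62) = -7440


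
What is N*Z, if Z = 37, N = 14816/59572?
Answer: 137048/14893 ≈ 9.2022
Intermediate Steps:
N = 3704/14893 (N = 14816*(1/59572) = 3704/14893 ≈ 0.24871)
N*Z = (3704/14893)*37 = 137048/14893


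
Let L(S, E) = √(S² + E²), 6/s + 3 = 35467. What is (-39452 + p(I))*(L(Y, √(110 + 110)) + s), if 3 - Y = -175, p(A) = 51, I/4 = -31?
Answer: -3813/572 - 157604*√1994 ≈ -7.0377e+6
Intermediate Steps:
I = -124 (I = 4*(-31) = -124)
s = 3/17732 (s = 6/(-3 + 35467) = 6/35464 = 6*(1/35464) = 3/17732 ≈ 0.00016919)
Y = 178 (Y = 3 - 1*(-175) = 3 + 175 = 178)
L(S, E) = √(E² + S²)
(-39452 + p(I))*(L(Y, √(110 + 110)) + s) = (-39452 + 51)*(√((√(110 + 110))² + 178²) + 3/17732) = -39401*(√((√220)² + 31684) + 3/17732) = -39401*(√((2*√55)² + 31684) + 3/17732) = -39401*(√(220 + 31684) + 3/17732) = -39401*(√31904 + 3/17732) = -39401*(4*√1994 + 3/17732) = -39401*(3/17732 + 4*√1994) = -3813/572 - 157604*√1994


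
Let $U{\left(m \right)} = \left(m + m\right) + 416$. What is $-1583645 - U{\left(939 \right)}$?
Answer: $-1585939$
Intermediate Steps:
$U{\left(m \right)} = 416 + 2 m$ ($U{\left(m \right)} = 2 m + 416 = 416 + 2 m$)
$-1583645 - U{\left(939 \right)} = -1583645 - \left(416 + 2 \cdot 939\right) = -1583645 - \left(416 + 1878\right) = -1583645 - 2294 = -1585939$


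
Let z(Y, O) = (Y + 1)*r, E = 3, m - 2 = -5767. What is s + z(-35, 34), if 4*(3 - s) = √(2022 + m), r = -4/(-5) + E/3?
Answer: -291/5 - I*√3743/4 ≈ -58.2 - 15.295*I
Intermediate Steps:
m = -5765 (m = 2 - 5767 = -5765)
r = 9/5 (r = -4/(-5) + 3/3 = -4*(-⅕) + 3*(⅓) = ⅘ + 1 = 9/5 ≈ 1.8000)
s = 3 - I*√3743/4 (s = 3 - √(2022 - 5765)/4 = 3 - I*√3743/4 ≈ 3.0 - 15.295*I)
z(Y, O) = 9/5 + 9*Y/5 (z(Y, O) = (Y + 1)*(9/5) = (1 + Y)*(9/5) = 9/5 + 9*Y/5)
s + z(-35, 34) = (3 - I*√3743/4) + (9/5 + (9/5)*(-35)) = (3 - I*√3743/4) + (9/5 - 63) = (3 - I*√3743/4) - 306/5 = -291/5 - I*√3743/4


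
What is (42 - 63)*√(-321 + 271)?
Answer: -105*I*√2 ≈ -148.49*I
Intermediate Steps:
(42 - 63)*√(-321 + 271) = -105*I*√2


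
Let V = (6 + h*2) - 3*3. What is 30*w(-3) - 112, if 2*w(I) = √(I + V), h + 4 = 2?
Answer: -112 + 15*I*√10 ≈ -112.0 + 47.434*I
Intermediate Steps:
h = -2 (h = -4 + 2 = -2)
V = -7 (V = (6 - 2*2) - 3*3 = (6 - 4) - 9 = 2 - 9 = -7)
w(I) = √(-7 + I)/2 (w(I) = √(I - 7)/2 = √(-7 + I)/2)
30*w(-3) - 112 = 30*(√(-7 - 3)/2) - 112 = 30*(√(-10)/2) - 112 = 30*((I*√10)/2) - 112 = 30*(I*√10/2) - 112 = 15*I*√10 - 112 = -112 + 15*I*√10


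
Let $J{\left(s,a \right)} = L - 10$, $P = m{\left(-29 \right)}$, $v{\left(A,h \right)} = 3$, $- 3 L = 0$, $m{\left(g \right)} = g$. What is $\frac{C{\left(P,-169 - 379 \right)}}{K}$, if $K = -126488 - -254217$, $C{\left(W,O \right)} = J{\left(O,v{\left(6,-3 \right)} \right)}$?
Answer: $- \frac{10}{127729} \approx -7.8291 \cdot 10^{-5}$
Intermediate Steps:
$L = 0$ ($L = \left(- \frac{1}{3}\right) 0 = 0$)
$P = -29$
$J{\left(s,a \right)} = -10$ ($J{\left(s,a \right)} = 0 - 10 = -10$)
$C{\left(W,O \right)} = -10$
$K = 127729$ ($K = -126488 + 254217 = 127729$)
$\frac{C{\left(P,-169 - 379 \right)}}{K} = - \frac{10}{127729}$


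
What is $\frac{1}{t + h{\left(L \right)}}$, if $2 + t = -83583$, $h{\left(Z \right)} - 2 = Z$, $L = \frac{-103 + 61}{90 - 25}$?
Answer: $- \frac{65}{5432937} \approx -1.1964 \cdot 10^{-5}$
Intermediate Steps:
$L = - \frac{42}{65} \approx -0.64615$
$h{\left(Z \right)} = 2 + Z$
$t = -83585$ ($t = -2 - 83583 = -83585$)
$\frac{1}{t + h{\left(L \right)}} = \frac{1}{-83585 + \left(2 - \frac{42}{65}\right)} = \frac{1}{-83585 + \frac{88}{65}} = \frac{1}{- \frac{5432937}{65}} = - \frac{65}{5432937}$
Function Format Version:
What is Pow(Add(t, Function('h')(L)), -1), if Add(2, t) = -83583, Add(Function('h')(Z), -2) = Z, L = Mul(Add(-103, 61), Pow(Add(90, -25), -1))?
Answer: Rational(-65, 5432937) ≈ -1.1964e-5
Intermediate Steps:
L = Rational(-42, 65) (L = Mul(-42, Pow(65, -1)) = Mul(-42, Rational(1, 65)) = Rational(-42, 65) ≈ -0.64615)
Function('h')(Z) = Add(2, Z)
t = -83585 (t = Add(-2, -83583) = -83585)
Pow(Add(t, Function('h')(L)), -1) = Pow(Add(-83585, Add(2, Rational(-42, 65))), -1) = Pow(Add(-83585, Rational(88, 65)), -1) = Pow(Rational(-5432937, 65), -1) = Rational(-65, 5432937)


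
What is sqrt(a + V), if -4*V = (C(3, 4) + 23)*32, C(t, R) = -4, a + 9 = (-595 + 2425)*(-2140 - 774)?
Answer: 29*I*sqrt(6341) ≈ 2309.3*I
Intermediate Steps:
a = -5332629 (a = -9 + (-595 + 2425)*(-2140 - 774) = -9 + 1830*(-2914) = -9 - 5332620 = -5332629)
V = -152 (V = -(-4 + 23)*32/4 = -19*32/4 = -1/4*608 = -152)
sqrt(a + V) = sqrt(-5332629 - 152) = sqrt(-5332781) = 29*I*sqrt(6341)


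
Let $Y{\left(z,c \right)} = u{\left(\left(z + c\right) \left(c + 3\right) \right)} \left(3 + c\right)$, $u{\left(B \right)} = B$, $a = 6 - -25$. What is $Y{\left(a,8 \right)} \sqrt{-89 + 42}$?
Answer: $4719 i \sqrt{47} \approx 32352.0 i$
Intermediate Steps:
$a = 31$ ($a = 6 + 25 = 31$)
$Y{\left(z,c \right)} = \left(3 + c\right)^{2} \left(c + z\right)$ ($Y{\left(z,c \right)} = \left(z + c\right) \left(c + 3\right) \left(3 + c\right) = \left(c + z\right) \left(3 + c\right) \left(3 + c\right) = \left(3 + c\right) \left(c + z\right) \left(3 + c\right) = \left(3 + c\right)^{2} \left(c + z\right)$)
$Y{\left(a,8 \right)} \sqrt{-89 + 42} = \left(3 + 8\right) \left(8^{2} + 3 \cdot 8 + 3 \cdot 31 + 8 \cdot 31\right) \sqrt{-89 + 42} = 11 \left(64 + 24 + 93 + 248\right) \sqrt{-47} = 11 \cdot 429 i \sqrt{47} = 4719 i \sqrt{47}$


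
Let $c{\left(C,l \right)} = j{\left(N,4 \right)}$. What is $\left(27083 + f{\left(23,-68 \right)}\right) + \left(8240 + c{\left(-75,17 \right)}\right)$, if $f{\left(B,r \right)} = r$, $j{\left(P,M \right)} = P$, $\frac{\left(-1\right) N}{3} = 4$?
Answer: $35243$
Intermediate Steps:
$N = -12$ ($N = \left(-3\right) 4 = -12$)
$c{\left(C,l \right)} = -12$
$\left(27083 + f{\left(23,-68 \right)}\right) + \left(8240 + c{\left(-75,17 \right)}\right) = \left(27083 - 68\right) + \left(8240 - 12\right) = 27015 + 8228 = 35243$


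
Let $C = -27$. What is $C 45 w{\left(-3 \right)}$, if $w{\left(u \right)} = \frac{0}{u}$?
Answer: $0$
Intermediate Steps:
$w{\left(u \right)} = 0$
$C 45 w{\left(-3 \right)} = \left(-27\right) 45 \cdot 0 = \left(-1215\right) 0 = 0$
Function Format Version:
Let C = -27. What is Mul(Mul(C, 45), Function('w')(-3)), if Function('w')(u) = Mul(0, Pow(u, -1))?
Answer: 0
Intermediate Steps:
Function('w')(u) = 0
Mul(Mul(C, 45), Function('w')(-3)) = Mul(Mul(-27, 45), 0) = Mul(-1215, 0) = 0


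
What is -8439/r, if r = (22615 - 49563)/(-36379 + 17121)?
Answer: -81259131/13474 ≈ -6030.8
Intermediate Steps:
r = 13474/9629 (r = -26948/(-19258) = -26948*(-1/19258) = 13474/9629 ≈ 1.3993)
-8439/r = -8439/13474/9629 = -8439*9629/13474 = -81259131/13474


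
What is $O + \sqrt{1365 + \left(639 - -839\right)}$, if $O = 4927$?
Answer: $4927 + \sqrt{2843} \approx 4980.3$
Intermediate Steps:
$O + \sqrt{1365 + \left(639 - -839\right)} = 4927 + \sqrt{1365 + \left(639 - -839\right)} = 4927 + \sqrt{1365 + \left(639 + 839\right)} = 4927 + \sqrt{1365 + 1478} = 4927 + \sqrt{2843}$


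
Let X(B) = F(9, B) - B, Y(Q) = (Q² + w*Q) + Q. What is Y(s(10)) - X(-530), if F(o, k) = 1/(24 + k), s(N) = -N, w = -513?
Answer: 2373141/506 ≈ 4690.0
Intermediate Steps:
Y(Q) = Q² - 512*Q (Y(Q) = (Q² - 513*Q) + Q = Q² - 512*Q)
X(B) = 1/(24 + B) - B
Y(s(10)) - X(-530) = (-1*10)*(-512 - 1*10) - (1 - 1*(-530)*(24 - 530))/(24 - 530) = -10*(-512 - 10) - (1 - 1*(-530)*(-506))/(-506) = -10*(-522) - (-1)*(1 - 268180)/506 = 5220 - (-1)*(-268179)/506 = 5220 - 1*268179/506 = 5220 - 268179/506 = 2373141/506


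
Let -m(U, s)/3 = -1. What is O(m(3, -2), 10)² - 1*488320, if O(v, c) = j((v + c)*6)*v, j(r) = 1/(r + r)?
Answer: -1320417279/2704 ≈ -4.8832e+5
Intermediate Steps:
m(U, s) = 3 (m(U, s) = -3*(-1) = 3)
j(r) = 1/(2*r)
O(v, c) = v/(2*(6*c + 6*v)) (O(v, c) = (1/(2*(((v + c)*6))))*v = (1/(2*(((c + v)*6))))*v = (1/(2*(6*c + 6*v)))*v = v/(2*(6*c + 6*v)))
O(m(3, -2), 10)² - 1*488320 = ((1/12)*3/(10 + 3))² - 1*488320 = ((1/12)*3/13)² - 488320 = ((1/12)*3*(1/13))² - 488320 = (1/52)² - 488320 = 1/2704 - 488320 = -1320417279/2704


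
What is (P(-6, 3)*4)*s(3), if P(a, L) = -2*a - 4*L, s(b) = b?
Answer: 0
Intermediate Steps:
P(a, L) = -4*L - 2*a
(P(-6, 3)*4)*s(3) = ((-4*3 - 2*(-6))*4)*3 = ((-12 + 12)*4)*3 = (0*4)*3 = 0*3 = 0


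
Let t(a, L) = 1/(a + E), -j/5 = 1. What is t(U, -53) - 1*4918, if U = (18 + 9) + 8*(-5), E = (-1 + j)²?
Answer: -113113/23 ≈ -4918.0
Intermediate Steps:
j = -5 (j = -5*1 = -5)
E = 36 (E = (-1 - 5)² = (-6)² = 36)
U = -13 (U = 27 - 40 = -13)
t(a, L) = 1/(36 + a) (t(a, L) = 1/(a + 36) = 1/(36 + a))
t(U, -53) - 1*4918 = 1/(36 - 13) - 1*4918 = 1/23 - 4918 = -113113/23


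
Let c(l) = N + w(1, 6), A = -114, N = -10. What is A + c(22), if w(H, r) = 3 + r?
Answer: -115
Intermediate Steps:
c(l) = -1 (c(l) = -10 + (3 + 6) = -10 + 9 = -1)
A + c(22) = -114 - 1 = -115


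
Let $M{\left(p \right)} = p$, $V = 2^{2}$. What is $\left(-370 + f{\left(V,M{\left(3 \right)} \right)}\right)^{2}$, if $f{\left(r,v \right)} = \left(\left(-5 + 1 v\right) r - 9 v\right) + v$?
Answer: $161604$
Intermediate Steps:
$V = 4$
$f{\left(r,v \right)} = - 8 v + r \left(-5 + v\right)$ ($f{\left(r,v \right)} = \left(\left(-5 + v\right) r - 9 v\right) + v = \left(r \left(-5 + v\right) - 9 v\right) + v = \left(- 9 v + r \left(-5 + v\right)\right) + v = - 8 v + r \left(-5 + v\right)$)
$\left(-370 + f{\left(V,M{\left(3 \right)} \right)}\right)^{2} = \left(-370 - 32\right)^{2} = \left(-402\right)^{2} = 161604$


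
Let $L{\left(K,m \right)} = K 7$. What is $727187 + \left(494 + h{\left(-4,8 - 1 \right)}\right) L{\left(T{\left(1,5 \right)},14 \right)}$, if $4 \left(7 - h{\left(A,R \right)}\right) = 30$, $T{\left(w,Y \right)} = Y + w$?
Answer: $747914$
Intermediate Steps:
$h{\left(A,R \right)} = - \frac{1}{2}$ ($h{\left(A,R \right)} = 7 - \frac{15}{2} = - \frac{1}{2}$)
$L{\left(K,m \right)} = 7 K$
$727187 + \left(494 + h{\left(-4,8 - 1 \right)}\right) L{\left(T{\left(1,5 \right)},14 \right)} = 727187 + \left(494 - \frac{1}{2}\right) 7 \left(5 + 1\right) = 727187 + \frac{987 \cdot 7 \cdot 6}{2} = 727187 + \frac{987}{2} \cdot 42 = 727187 + 20727 = 747914$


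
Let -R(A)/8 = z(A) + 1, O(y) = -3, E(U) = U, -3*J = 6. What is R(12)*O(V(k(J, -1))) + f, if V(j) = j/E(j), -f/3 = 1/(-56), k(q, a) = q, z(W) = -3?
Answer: -2685/56 ≈ -47.946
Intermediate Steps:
J = -2 (J = -1/3*6 = -2)
f = 3/56 (f = -3/(-56) = -3*(-1/56) = 3/56 ≈ 0.053571)
V(j) = 1 (V(j) = j/j = 1)
R(A) = 16 (R(A) = -8*(-3 + 1) = -8*(-2) = 16)
R(12)*O(V(k(J, -1))) + f = 16*(-3) + 3/56 = -48 + 3/56 = -2685/56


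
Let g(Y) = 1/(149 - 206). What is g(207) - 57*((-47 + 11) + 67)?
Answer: -100720/57 ≈ -1767.0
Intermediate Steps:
g(Y) = -1/57 (g(Y) = 1/(-57) = -1/57)
g(207) - 57*((-47 + 11) + 67) = -1/57 - 57*((-47 + 11) + 67) = -1/57 - 57*(-36 + 67) = -1/57 - 57*31 = -1/57 - 1767 = -100720/57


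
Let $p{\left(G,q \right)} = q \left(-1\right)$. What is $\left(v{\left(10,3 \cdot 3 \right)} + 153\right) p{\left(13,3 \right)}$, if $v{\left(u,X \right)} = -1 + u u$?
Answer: $-756$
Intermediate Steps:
$p{\left(G,q \right)} = - q$
$v{\left(u,X \right)} = -1 + u^{2}$
$\left(v{\left(10,3 \cdot 3 \right)} + 153\right) p{\left(13,3 \right)} = \left(\left(-1 + 10^{2}\right) + 153\right) \left(\left(-1\right) 3\right) = \left(\left(-1 + 100\right) + 153\right) \left(-3\right) = \left(99 + 153\right) \left(-3\right) = 252 \left(-3\right) = -756$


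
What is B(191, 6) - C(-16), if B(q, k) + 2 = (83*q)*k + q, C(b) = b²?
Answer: 95051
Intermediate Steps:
B(q, k) = -2 + q + 83*k*q (B(q, k) = -2 + ((83*q)*k + q) = -2 + (83*k*q + q) = -2 + (q + 83*k*q) = -2 + q + 83*k*q)
B(191, 6) - C(-16) = (-2 + 191 + 83*6*191) - 1*(-16)² = (-2 + 191 + 95118) - 1*256 = 95307 - 256 = 95051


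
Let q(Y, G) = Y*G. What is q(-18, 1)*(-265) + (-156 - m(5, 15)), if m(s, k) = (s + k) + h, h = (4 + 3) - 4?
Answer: 4591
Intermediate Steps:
h = 3 (h = 7 - 4 = 3)
q(Y, G) = G*Y
m(s, k) = 3 + k + s (m(s, k) = (s + k) + 3 = (k + s) + 3 = 3 + k + s)
q(-18, 1)*(-265) + (-156 - m(5, 15)) = (1*(-18))*(-265) + (-156 - (3 + 15 + 5)) = -18*(-265) + (-156 - 1*23) = 4770 + (-156 - 23) = 4770 - 179 = 4591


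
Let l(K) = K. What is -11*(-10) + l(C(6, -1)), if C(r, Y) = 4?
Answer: 114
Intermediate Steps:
-11*(-10) + l(C(6, -1)) = -11*(-10) + 4 = 110 + 4 = 114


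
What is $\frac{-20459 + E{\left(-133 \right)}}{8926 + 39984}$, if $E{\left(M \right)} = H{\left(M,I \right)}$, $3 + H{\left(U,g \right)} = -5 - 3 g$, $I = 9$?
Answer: $- \frac{10247}{24455} \approx -0.41901$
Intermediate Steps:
$H{\left(U,g \right)} = -8 - 3 g$ ($H{\left(U,g \right)} = -3 - \left(5 + 3 g\right) = -8 - 3 g$)
$E{\left(M \right)} = -35$ ($E{\left(M \right)} = -8 - 27 = -35$)
$\frac{-20459 + E{\left(-133 \right)}}{8926 + 39984} = \frac{-20459 - 35}{8926 + 39984} = - \frac{20494}{48910} = \left(-20494\right) \frac{1}{48910} = - \frac{10247}{24455}$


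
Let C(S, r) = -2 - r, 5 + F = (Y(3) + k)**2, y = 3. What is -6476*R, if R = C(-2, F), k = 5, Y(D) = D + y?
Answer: 764168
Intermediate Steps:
Y(D) = 3 + D (Y(D) = D + 3 = 3 + D)
F = 116 (F = -5 + ((3 + 3) + 5)**2 = -5 + (6 + 5)**2 = -5 + 11**2 = -5 + 121 = 116)
R = -118 (R = -2 - 1*116 = -2 - 116 = -118)
-6476*R = -6476*(-118) = 764168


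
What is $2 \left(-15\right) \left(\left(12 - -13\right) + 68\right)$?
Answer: $-2790$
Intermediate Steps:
$2 \left(-15\right) \left(\left(12 - -13\right) + 68\right) = - 30 \left(\left(12 + 13\right) + 68\right) = - 30 \left(25 + 68\right) = \left(-30\right) 93 = -2790$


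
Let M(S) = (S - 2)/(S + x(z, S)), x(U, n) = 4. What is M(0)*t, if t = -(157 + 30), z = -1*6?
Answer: 187/2 ≈ 93.500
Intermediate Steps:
z = -6
t = -187 (t = -1*187 = -187)
M(S) = (-2 + S)/(4 + S) (M(S) = (S - 2)/(S + 4) = (-2 + S)/(4 + S))
M(0)*t = ((-2 + 0)/(4 + 0))*(-187) = (-2/4)*(-187) = ((¼)*(-2))*(-187) = -½*(-187) = 187/2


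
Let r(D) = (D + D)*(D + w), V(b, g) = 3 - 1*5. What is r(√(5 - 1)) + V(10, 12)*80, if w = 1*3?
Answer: -140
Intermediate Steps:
V(b, g) = -2 (V(b, g) = 3 - 5 = -2)
w = 3
r(D) = 2*D*(3 + D) (r(D) = (D + D)*(D + 3) = (2*D)*(3 + D) = 2*D*(3 + D))
r(√(5 - 1)) + V(10, 12)*80 = 2*√(5 - 1)*(3 + √(5 - 1)) - 2*80 = 2*√4*(3 + √4) - 160 = 2*2*(3 + 2) - 160 = 2*2*5 - 160 = 20 - 160 = -140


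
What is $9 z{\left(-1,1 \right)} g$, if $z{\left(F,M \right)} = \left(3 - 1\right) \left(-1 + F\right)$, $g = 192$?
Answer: $-6912$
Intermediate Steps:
$z{\left(F,M \right)} = -2 + 2 F$ ($z{\left(F,M \right)} = 2 \left(-1 + F\right) = -2 + 2 F$)
$9 z{\left(-1,1 \right)} g = 9 \left(-2 + 2 \left(-1\right)\right) 192 = 9 \left(-2 - 2\right) 192 = 9 \left(-4\right) 192 = \left(-36\right) 192 = -6912$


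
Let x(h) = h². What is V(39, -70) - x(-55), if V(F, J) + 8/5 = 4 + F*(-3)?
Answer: -15698/5 ≈ -3139.6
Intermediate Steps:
V(F, J) = 12/5 - 3*F (V(F, J) = -8/5 + (4 + F*(-3)) = -8/5 + (4 - 3*F) = 12/5 - 3*F)
V(39, -70) - x(-55) = (12/5 - 3*39) - 1*(-55)² = (12/5 - 117) - 1*3025 = -573/5 - 3025 = -15698/5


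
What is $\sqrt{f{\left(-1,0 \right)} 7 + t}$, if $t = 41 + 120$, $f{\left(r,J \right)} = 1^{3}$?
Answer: $2 \sqrt{42} \approx 12.961$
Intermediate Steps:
$f{\left(r,J \right)} = 1$
$t = 161$
$\sqrt{f{\left(-1,0 \right)} 7 + t} = \sqrt{1 \cdot 7 + 161} = \sqrt{7 + 161} = \sqrt{168} = 2 \sqrt{42}$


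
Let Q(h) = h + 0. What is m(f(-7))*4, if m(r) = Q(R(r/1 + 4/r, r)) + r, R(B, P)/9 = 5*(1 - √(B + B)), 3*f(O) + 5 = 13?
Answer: 572/3 - 300*√3 ≈ -328.95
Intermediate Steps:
f(O) = 8/3 (f(O) = -5/3 + (⅓)*13 = -5/3 + 13/3 = 8/3)
R(B, P) = 45 - 45*√2*√B (R(B, P) = 9*(5*(1 - √(B + B))) = 9*(5*(1 - √(2*B))) = 9*(5*(1 - √2*√B)) = 9*(5 - 5*√2*√B) = 45 - 45*√2*√B)
Q(h) = h
m(r) = 45 + r - 45*√2*√(r + 4/r) (m(r) = (45 - 45*√2*√(r/1 + 4/r)) + r = (45 - 45*√2*√(r*1 + 4/r)) + r = (45 - 45*√2*√(r + 4/r)) + r = 45 + r - 45*√2*√(r + 4/r))
m(f(-7))*4 = (45 + 8/3 - 45*√(2*(8/3) + 8/(8/3)))*4 = (45 + 8/3 - 45*√(16/3 + 8*(3/8)))*4 = (45 + 8/3 - 45*√(16/3 + 3))*4 = (45 + 8/3 - 75*√3)*4 = (143/3 - 75*√3)*4 = 572/3 - 300*√3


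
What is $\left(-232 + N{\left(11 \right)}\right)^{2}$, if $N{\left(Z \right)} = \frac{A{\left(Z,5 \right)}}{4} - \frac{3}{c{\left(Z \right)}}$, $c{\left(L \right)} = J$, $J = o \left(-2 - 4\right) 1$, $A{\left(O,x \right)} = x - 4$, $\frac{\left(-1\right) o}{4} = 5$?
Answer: $\frac{85951441}{1600} \approx 53720.0$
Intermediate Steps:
$o = -20$ ($o = \left(-4\right) 5 = -20$)
$A{\left(O,x \right)} = -4 + x$
$J = 120$ ($J = - 20 \left(-2 - 4\right) 1 = \left(-20\right) \left(-6\right) 1 = 120 \cdot 1 = 120$)
$c{\left(L \right)} = 120$
$N{\left(Z \right)} = \frac{9}{40}$ ($N{\left(Z \right)} = \frac{-4 + 5}{4} - \frac{3}{120} = 1 \cdot \frac{1}{4} - \frac{1}{40} = \frac{1}{4} - \frac{1}{40} = \frac{9}{40}$)
$\left(-232 + N{\left(11 \right)}\right)^{2} = \left(-232 + \frac{9}{40}\right)^{2} = \left(- \frac{9271}{40}\right)^{2} = \frac{85951441}{1600}$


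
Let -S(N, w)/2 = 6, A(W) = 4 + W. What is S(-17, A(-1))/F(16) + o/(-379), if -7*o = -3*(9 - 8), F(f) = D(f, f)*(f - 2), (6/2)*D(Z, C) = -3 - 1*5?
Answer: 3399/10612 ≈ 0.32030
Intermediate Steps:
D(Z, C) = -8/3 (D(Z, C) = (-3 - 1*5)/3 = (-3 - 5)/3 = (⅓)*(-8) = -8/3)
F(f) = 16/3 - 8*f/3 (F(f) = -8*(f - 2)/3 = -8*(-2 + f)/3 = 16/3 - 8*f/3)
o = 3/7 (o = -(-3)*(9 - 8)/7 = -(-3)/7 = -⅐*(-3) = 3/7 ≈ 0.42857)
S(N, w) = -12 (S(N, w) = -2*6 = -12)
S(-17, A(-1))/F(16) + o/(-379) = -12/(16/3 - 8/3*16) + (3/7)/(-379) = -12/(16/3 - 128/3) + (3/7)*(-1/379) = -12/(-112/3) - 3/2653 = -12*(-3/112) - 3/2653 = 9/28 - 3/2653 = 3399/10612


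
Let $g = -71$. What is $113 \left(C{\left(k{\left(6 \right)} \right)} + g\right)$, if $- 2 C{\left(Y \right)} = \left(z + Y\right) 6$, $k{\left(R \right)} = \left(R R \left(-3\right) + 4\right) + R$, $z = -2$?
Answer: $25877$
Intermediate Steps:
$k{\left(R \right)} = 4 + R - 3 R^{2}$ ($k{\left(R \right)} = \left(R^{2} \left(-3\right) + 4\right) + R = \left(- 3 R^{2} + 4\right) + R = \left(4 - 3 R^{2}\right) + R = 4 + R - 3 R^{2}$)
$C{\left(Y \right)} = 6 - 3 Y$ ($C{\left(Y \right)} = - \frac{\left(-2 + Y\right) 6}{2} = - \frac{-12 + 6 Y}{2} = 6 - 3 Y$)
$113 \left(C{\left(k{\left(6 \right)} \right)} + g\right) = 113 \left(\left(6 - 3 \left(4 + 6 - 3 \cdot 6^{2}\right)\right) - 71\right) = 113 \left(\left(6 - 3 \left(4 + 6 - 108\right)\right) - 71\right) = 113 \left(\left(6 - -294\right) - 71\right) = 113 \left(\left(6 + 294\right) - 71\right) = 113 \left(300 - 71\right) = 113 \cdot 229 = 25877$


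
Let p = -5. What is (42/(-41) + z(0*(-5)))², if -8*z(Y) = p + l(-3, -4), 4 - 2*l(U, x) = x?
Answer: 87025/107584 ≈ 0.80890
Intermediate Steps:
l(U, x) = 2 - x/2
z(Y) = ⅛ (z(Y) = -(-5 + (2 - ½*(-4)))/8 = -(-5 + (2 + 2))/8 = -(-5 + 4)/8 = -⅛*(-1) = ⅛)
(42/(-41) + z(0*(-5)))² = (42/(-41) + ⅛)² = (42*(-1/41) + ⅛)² = (-42/41 + ⅛)² = (-295/328)² = 87025/107584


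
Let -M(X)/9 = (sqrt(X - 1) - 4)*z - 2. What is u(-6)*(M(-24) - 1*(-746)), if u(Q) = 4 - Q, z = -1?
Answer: 7280 + 450*I ≈ 7280.0 + 450.0*I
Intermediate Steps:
M(X) = -18 + 9*sqrt(-1 + X) (M(X) = -9*((sqrt(X - 1) - 4)*(-1) - 2) = -9*((sqrt(-1 + X) - 4)*(-1) - 2) = -9*((-4 + sqrt(-1 + X))*(-1) - 2) = -9*((4 - sqrt(-1 + X)) - 2) = -9*(2 - sqrt(-1 + X)) = -18 + 9*sqrt(-1 + X))
u(-6)*(M(-24) - 1*(-746)) = (4 - 1*(-6))*((-18 + 9*sqrt(-1 - 24)) - 1*(-746)) = (4 + 6)*((-18 + 9*sqrt(-25)) + 746) = 10*((-18 + 9*(5*I)) + 746) = 10*((-18 + 45*I) + 746) = 10*(728 + 45*I) = 7280 + 450*I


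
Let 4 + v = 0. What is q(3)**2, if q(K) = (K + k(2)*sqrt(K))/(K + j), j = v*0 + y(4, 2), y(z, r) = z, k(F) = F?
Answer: 3/7 + 12*sqrt(3)/49 ≈ 0.85275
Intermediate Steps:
v = -4 (v = -4 + 0 = -4)
j = 4 (j = -4*0 + 4 = 0 + 4 = 4)
q(K) = (K + 2*sqrt(K))/(4 + K) (q(K) = (K + 2*sqrt(K))/(K + 4) = (K + 2*sqrt(K))/(4 + K))
q(3)**2 = ((3 + 2*sqrt(3))/(4 + 3))**2 = ((3 + 2*sqrt(3))/7)**2 = (3/7 + 2*sqrt(3)/7)**2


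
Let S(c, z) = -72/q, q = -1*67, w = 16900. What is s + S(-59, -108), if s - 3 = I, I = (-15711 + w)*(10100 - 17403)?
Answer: -581778616/67 ≈ -8.6833e+6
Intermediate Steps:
I = -8683267 (I = (-15711 + 16900)*(10100 - 17403) = 1189*(-7303) = -8683267)
q = -67
s = -8683264 (s = 3 - 8683267 = -8683264)
S(c, z) = 72/67 (S(c, z) = -72/(-67) = -72*(-1/67) = 72/67)
s + S(-59, -108) = -8683264 + 72/67 = -581778616/67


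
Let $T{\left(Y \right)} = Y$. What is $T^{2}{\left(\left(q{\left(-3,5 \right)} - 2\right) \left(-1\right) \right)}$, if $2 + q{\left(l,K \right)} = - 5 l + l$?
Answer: $64$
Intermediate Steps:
$q{\left(l,K \right)} = -2 - 4 l$ ($q{\left(l,K \right)} = -2 + \left(- 5 l + l\right) = -2 - 4 l$)
$T^{2}{\left(\left(q{\left(-3,5 \right)} - 2\right) \left(-1\right) \right)} = \left(\left(\left(-2 - -12\right) - 2\right) \left(-1\right)\right)^{2} = \left(\left(\left(-2 + 12\right) - 2\right) \left(-1\right)\right)^{2} = \left(\left(10 - 2\right) \left(-1\right)\right)^{2} = \left(8 \left(-1\right)\right)^{2} = \left(-8\right)^{2} = 64$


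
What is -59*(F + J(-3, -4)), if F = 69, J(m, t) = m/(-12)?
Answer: -16343/4 ≈ -4085.8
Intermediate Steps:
J(m, t) = -m/12 (J(m, t) = m*(-1/12) = -m/12)
-59*(F + J(-3, -4)) = -59*(69 - 1/12*(-3)) = -59*(69 + ¼) = -59*277/4 = -16343/4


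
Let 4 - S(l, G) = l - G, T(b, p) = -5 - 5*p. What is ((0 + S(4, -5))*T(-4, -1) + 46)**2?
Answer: 2116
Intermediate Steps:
S(l, G) = 4 + G - l (S(l, G) = 4 - (l - G) = 4 + (G - l) = 4 + G - l)
((0 + S(4, -5))*T(-4, -1) + 46)**2 = ((0 + (4 - 5 - 1*4))*(-5 - 5*(-1)) + 46)**2 = ((0 + (4 - 5 - 4))*(-5 + 5) + 46)**2 = ((0 - 5)*0 + 46)**2 = (-5*0 + 46)**2 = (0 + 46)**2 = 46**2 = 2116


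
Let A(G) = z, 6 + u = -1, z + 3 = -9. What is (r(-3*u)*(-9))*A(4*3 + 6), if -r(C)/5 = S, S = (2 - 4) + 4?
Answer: -1080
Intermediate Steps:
z = -12 (z = -3 - 9 = -12)
u = -7 (u = -6 - 1 = -7)
S = 2 (S = -2 + 4 = 2)
r(C) = -10 (r(C) = -5*2 = -10)
A(G) = -12
(r(-3*u)*(-9))*A(4*3 + 6) = -10*(-9)*(-12) = 90*(-12) = -1080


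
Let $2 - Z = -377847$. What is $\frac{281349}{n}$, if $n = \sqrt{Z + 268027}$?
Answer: $\frac{93783 \sqrt{17941}}{35882} \approx 350.08$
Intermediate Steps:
$Z = 377849$ ($Z = 2 - -377847 = 2 + 377847 = 377849$)
$n = 6 \sqrt{17941}$ ($n = \sqrt{377849 + 268027} = \sqrt{645876} = 6 \sqrt{17941} \approx 803.66$)
$\frac{281349}{n} = \frac{281349}{6 \sqrt{17941}} = 281349 \frac{\sqrt{17941}}{107646} = \frac{93783 \sqrt{17941}}{35882}$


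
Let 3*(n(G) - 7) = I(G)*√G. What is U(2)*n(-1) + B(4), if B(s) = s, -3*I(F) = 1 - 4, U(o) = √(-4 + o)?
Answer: 4 + I*√2*(21 + I)/3 ≈ 3.5286 + 9.8995*I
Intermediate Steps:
I(F) = 1 (I(F) = -(1 - 4)/3 = -⅓*(-3) = 1)
n(G) = 7 + √G/3 (n(G) = 7 + (1*√G)/3 = 7 + √G/3)
U(2)*n(-1) + B(4) = √(-4 + 2)*(7 + √(-1)/3) + 4 = √(-2)*(7 + I/3) + 4 = (I*√2)*(7 + I/3) + 4 = I*√2*(7 + I/3) + 4 = 4 + I*√2*(7 + I/3)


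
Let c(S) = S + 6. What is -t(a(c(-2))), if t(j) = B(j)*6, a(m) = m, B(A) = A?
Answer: -24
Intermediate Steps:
c(S) = 6 + S
t(j) = 6*j (t(j) = j*6 = 6*j)
-t(a(c(-2))) = -6*(6 - 2) = -6*4 = -1*24 = -24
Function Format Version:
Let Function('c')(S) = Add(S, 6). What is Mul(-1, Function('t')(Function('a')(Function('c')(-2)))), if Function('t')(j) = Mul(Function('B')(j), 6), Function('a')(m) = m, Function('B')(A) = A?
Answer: -24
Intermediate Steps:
Function('c')(S) = Add(6, S)
Function('t')(j) = Mul(6, j) (Function('t')(j) = Mul(j, 6) = Mul(6, j))
Mul(-1, Function('t')(Function('a')(Function('c')(-2)))) = Mul(-1, Mul(6, Add(6, -2))) = Mul(-1, Mul(6, 4)) = Mul(-1, 24) = -24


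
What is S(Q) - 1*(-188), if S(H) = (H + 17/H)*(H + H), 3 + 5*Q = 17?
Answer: 5942/25 ≈ 237.68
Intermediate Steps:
Q = 14/5 (Q = -⅗ + (⅕)*17 = -⅗ + 17/5 = 14/5 ≈ 2.8000)
S(H) = 2*H*(H + 17/H) (S(H) = (H + 17/H)*(2*H) = 2*H*(H + 17/H))
S(Q) - 1*(-188) = (34 + 2*(14/5)²) - 1*(-188) = (34 + 2*(196/25)) + 188 = (34 + 392/25) + 188 = 1242/25 + 188 = 5942/25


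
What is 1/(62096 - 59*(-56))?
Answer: 1/65400 ≈ 1.5291e-5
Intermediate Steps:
1/(62096 - 59*(-56)) = 1/(62096 + 3304) = 1/65400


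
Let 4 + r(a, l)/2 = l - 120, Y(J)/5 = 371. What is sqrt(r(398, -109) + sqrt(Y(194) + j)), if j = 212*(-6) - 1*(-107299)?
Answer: sqrt(-466 + sqrt(107882)) ≈ 11.728*I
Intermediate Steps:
Y(J) = 1855 (Y(J) = 5*371 = 1855)
r(a, l) = -248 + 2*l (r(a, l) = -8 + 2*(l - 120) = -8 + 2*(-120 + l) = -8 + (-240 + 2*l) = -248 + 2*l)
j = 106027 (j = -1272 + 107299 = 106027)
sqrt(r(398, -109) + sqrt(Y(194) + j)) = sqrt((-248 + 2*(-109)) + sqrt(1855 + 106027)) = sqrt((-248 - 218) + sqrt(107882)) = sqrt(-466 + sqrt(107882))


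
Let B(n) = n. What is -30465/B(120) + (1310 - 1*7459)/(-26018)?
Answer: -26396683/104072 ≈ -253.64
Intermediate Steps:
-30465/B(120) + (1310 - 1*7459)/(-26018) = -30465/120 + (1310 - 1*7459)/(-26018) = -30465*1/120 + (1310 - 7459)*(-1/26018) = -2031/8 - 6149*(-1/26018) = -2031/8 + 6149/26018 = -26396683/104072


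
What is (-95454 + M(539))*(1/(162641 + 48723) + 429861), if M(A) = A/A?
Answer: -163633709869405/3988 ≈ -4.1031e+10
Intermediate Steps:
M(A) = 1
(-95454 + M(539))*(1/(162641 + 48723) + 429861) = (-95454 + 1)*(1/(162641 + 48723) + 429861) = -95453*(1/211364 + 429861) = -95453*90857140405/211364 = -163633709869405/3988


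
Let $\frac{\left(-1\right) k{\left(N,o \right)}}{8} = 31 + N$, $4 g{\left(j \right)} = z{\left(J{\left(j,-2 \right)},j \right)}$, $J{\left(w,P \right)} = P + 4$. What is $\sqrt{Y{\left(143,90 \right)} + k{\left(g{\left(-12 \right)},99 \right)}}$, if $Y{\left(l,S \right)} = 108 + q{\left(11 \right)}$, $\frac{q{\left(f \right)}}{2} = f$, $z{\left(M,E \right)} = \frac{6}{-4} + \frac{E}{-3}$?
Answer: $i \sqrt{123} \approx 11.091 i$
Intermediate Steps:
$J{\left(w,P \right)} = 4 + P$
$z{\left(M,E \right)} = - \frac{3}{2} - \frac{E}{3}$ ($z{\left(M,E \right)} = 6 \left(- \frac{1}{4}\right) + E \left(- \frac{1}{3}\right) = - \frac{3}{2} - \frac{E}{3}$)
$q{\left(f \right)} = 2 f$
$g{\left(j \right)} = - \frac{3}{8} - \frac{j}{12}$ ($g{\left(j \right)} = \frac{- \frac{3}{2} - \frac{j}{3}}{4} = - \frac{3}{8} - \frac{j}{12}$)
$Y{\left(l,S \right)} = 130$ ($Y{\left(l,S \right)} = 108 + 2 \cdot 11 = 108 + 22 = 130$)
$k{\left(N,o \right)} = -248 - 8 N$ ($k{\left(N,o \right)} = - 8 \left(31 + N\right) = -248 - 8 N$)
$\sqrt{Y{\left(143,90 \right)} + k{\left(g{\left(-12 \right)},99 \right)}} = \sqrt{130 - \left(248 + 8 \left(- \frac{3}{8} - -1\right)\right)} = \sqrt{130 - \left(248 + 8 \left(- \frac{3}{8} + 1\right)\right)} = \sqrt{130 - 253} = \sqrt{-123} = i \sqrt{123}$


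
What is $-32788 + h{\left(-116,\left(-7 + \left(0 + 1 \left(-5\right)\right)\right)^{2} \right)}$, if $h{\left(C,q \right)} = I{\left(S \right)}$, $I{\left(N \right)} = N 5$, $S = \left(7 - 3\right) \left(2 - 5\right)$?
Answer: $-32848$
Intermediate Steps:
$S = -12$ ($S = 4 \left(-3\right) = -12$)
$I{\left(N \right)} = 5 N$
$h{\left(C,q \right)} = -60$ ($h{\left(C,q \right)} = 5 \left(-12\right) = -60$)
$-32788 + h{\left(-116,\left(-7 + \left(0 + 1 \left(-5\right)\right)\right)^{2} \right)} = -32788 - 60 = -32848$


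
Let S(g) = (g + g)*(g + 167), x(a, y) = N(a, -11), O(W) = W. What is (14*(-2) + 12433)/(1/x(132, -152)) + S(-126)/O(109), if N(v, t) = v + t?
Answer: 163599213/109 ≈ 1.5009e+6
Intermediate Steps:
N(v, t) = t + v
x(a, y) = -11 + a
S(g) = 2*g*(167 + g) (S(g) = (2*g)*(167 + g) = 2*g*(167 + g))
(14*(-2) + 12433)/(1/x(132, -152)) + S(-126)/O(109) = (14*(-2) + 12433)/(1/(-11 + 132)) + (2*(-126)*(167 - 126))/109 = (-28 + 12433)/(1/121) + (2*(-126)*41)*(1/109) = 12405/(1/121) - 10332*1/109 = 12405*121 - 10332/109 = 1501005 - 10332/109 = 163599213/109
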